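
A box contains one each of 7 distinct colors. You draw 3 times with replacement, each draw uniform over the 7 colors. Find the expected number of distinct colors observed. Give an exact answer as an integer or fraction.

127/49

Let Xⱼ=1 if type j appears at least once. P(Xⱼ=1) = 1 − ((7−1)/7)^3 = 127/343.
E[#distinct] = 7·127/343 = 127/49.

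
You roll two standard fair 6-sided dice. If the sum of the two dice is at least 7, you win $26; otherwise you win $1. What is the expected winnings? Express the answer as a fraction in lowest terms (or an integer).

187/12 dollars

E[payout] = (5/12)·1 + (7/12)·26 = 187/12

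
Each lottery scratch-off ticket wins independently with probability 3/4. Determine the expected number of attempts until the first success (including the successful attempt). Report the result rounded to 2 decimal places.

For a geometric distribution, E[trials] = 1/p = 1/(3/4) = 4/3.
≈ 1.33

1.33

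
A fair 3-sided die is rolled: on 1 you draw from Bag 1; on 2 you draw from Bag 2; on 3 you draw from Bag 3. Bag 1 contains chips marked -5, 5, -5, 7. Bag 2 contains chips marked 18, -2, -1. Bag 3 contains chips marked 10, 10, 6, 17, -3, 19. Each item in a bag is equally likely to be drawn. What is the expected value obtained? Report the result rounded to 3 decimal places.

E[X | Bag 1] = (-5 + 5 − 5 + 7)/4 = 1/2
E[X | Bag 2] = (18 − 2 − 1)/3 = 5
E[X | Bag 3] = (10 + 10 + 6 + 17 − 3 + 19)/6 = 59/6
E[X] = (1/3)·1/2 + (1/3)·5 + (1/3)·59/6 = 46/9 ≈ 5.111

5.111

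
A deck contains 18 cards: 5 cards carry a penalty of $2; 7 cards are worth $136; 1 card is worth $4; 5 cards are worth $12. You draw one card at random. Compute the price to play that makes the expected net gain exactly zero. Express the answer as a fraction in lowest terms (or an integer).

E[payout] = (5/18)·(-2) + (7/18)·136 + (1/18)·4 + (5/18)·12 = 503/9
Fair fee = E[payout] = 503/9

503/9 dollars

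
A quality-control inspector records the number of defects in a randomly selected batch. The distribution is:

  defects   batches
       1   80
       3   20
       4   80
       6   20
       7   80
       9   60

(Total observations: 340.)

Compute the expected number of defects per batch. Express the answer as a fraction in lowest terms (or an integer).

Total = 340, so P(defects=1) = 80/340, etc.
E[X] = (4/17)·1 + (1/17)·3 + (4/17)·4 + (1/17)·6 + (4/17)·7 + (3/17)·9
     = 84/17

84/17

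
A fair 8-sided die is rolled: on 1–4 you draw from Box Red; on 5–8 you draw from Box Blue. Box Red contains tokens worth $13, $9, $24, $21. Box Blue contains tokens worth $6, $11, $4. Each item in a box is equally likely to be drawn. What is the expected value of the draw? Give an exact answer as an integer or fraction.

E[X | Box Red] = (13 + 9 + 24 + 21)/4 = 67/4
E[X | Box Blue] = (6 + 11 + 4)/3 = 7
E[X] = (1/2)·67/4 + (1/2)·7 = 95/8

95/8 dollars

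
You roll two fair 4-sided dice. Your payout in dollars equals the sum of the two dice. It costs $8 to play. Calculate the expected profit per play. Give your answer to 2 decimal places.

-$3.00

Distribution of the sum of the two dice: 2 w.p. 1/16, 3 w.p. 1/8, 4 w.p. 3/16, 5 w.p. 1/4, 6 w.p. 3/16, 7 w.p. 1/8, …
E[payout] = (1/16)·2 + (1/8)·3 + (3/16)·4 + (1/4)·5 + (3/16)·6 + (1/8)·7 + (1/16)·8 = 5
Expected profit = 5 − 8 = -3 ≈ -$3.00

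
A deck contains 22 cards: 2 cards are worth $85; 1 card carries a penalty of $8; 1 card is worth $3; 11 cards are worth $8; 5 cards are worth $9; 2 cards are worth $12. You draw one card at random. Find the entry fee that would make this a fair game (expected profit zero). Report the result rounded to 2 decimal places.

E[payout] = (2/22)·85 + (1/22)·(-8) + (1/22)·3 + (11/22)·8 + (5/22)·9 + (2/22)·12 = 161/11
Fair fee = E[payout] = 161/11 ≈ $14.64

$14.64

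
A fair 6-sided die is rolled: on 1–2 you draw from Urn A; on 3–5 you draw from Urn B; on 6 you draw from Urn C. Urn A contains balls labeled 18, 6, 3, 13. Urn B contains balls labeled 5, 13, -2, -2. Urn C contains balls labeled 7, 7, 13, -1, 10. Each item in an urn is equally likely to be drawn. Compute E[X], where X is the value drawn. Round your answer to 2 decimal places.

6.28

E[X | Urn A] = (18 + 6 + 3 + 13)/4 = 10
E[X | Urn B] = (5 + 13 − 2 − 2)/4 = 7/2
E[X | Urn C] = (7 + 7 + 13 − 1 + 10)/5 = 36/5
E[X] = (1/3)·10 + (1/2)·7/2 + (1/6)·36/5 = 377/60 ≈ 6.28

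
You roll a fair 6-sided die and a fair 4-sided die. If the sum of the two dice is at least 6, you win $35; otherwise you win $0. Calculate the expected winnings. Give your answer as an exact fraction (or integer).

245/12 dollars

E[payout] = (5/12)·0 + (7/12)·35 = 245/12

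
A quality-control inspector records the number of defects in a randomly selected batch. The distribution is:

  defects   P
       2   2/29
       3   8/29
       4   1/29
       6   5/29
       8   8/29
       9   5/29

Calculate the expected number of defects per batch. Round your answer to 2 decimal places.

E[X] = (2/29)·2 + (8/29)·3 + (1/29)·4 + (5/29)·6 + (8/29)·8 + (5/29)·9
     = 171/29 ≈ 5.90

5.90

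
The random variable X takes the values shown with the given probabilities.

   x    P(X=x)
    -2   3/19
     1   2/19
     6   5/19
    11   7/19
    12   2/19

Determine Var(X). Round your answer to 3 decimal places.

E[X] = (3/19)·(-2) + (2/19)·1 + (5/19)·6 + (7/19)·11 + (2/19)·12 = 127/19
E[X²] = (3/19)·4 + (2/19)·1 + (5/19)·36 + (7/19)·121 + (2/19)·144 = 1329/19
Var(X) = 1329/19 − (127/19)² = 9122/361 ≈ 25.269

25.269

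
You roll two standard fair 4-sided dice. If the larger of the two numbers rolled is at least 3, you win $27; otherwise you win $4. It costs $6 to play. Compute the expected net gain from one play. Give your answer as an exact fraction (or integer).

61/4 dollars

E[payout] = (1/4)·4 + (3/4)·27 = 85/4
Expected profit = 85/4 − 6 = 61/4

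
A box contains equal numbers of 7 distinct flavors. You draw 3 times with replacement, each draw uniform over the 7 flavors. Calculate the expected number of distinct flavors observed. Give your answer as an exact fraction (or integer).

Let Xⱼ=1 if type j appears at least once. P(Xⱼ=1) = 1 − ((7−1)/7)^3 = 127/343.
E[#distinct] = 7·127/343 = 127/49.

127/49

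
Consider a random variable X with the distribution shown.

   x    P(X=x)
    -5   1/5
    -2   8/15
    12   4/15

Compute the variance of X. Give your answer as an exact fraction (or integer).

9956/225

E[X] = (1/5)·(-5) + (8/15)·(-2) + (4/15)·12 = 17/15
E[X²] = (1/5)·25 + (8/15)·4 + (4/15)·144 = 683/15
Var(X) = 683/15 − (17/15)² = 9956/225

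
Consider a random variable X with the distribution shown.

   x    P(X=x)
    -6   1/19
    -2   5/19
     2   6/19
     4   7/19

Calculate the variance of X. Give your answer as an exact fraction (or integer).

E[X] = (1/19)·(-6) + (5/19)·(-2) + (6/19)·2 + (7/19)·4 = 24/19
E[X²] = (1/19)·36 + (5/19)·4 + (6/19)·4 + (7/19)·16 = 192/19
Var(X) = 192/19 − (24/19)² = 3072/361

3072/361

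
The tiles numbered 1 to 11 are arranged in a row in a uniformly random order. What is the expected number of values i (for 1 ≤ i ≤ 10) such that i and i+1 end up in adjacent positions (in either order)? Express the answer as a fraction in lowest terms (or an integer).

For each i ∈ {1,…,10}, let Xᵢ = 1 if i and i+1 are adjacent. P(Xᵢ=1) = 2·(11−1)!/11! = 2/11.
By linearity, E[ΣXᵢ] = (10)·(2/11) = 20/11.

20/11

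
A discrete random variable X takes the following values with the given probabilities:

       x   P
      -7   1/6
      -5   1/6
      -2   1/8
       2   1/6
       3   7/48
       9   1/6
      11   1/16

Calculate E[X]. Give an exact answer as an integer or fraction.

17/24

E[X] = (1/6)·(-7) + (1/6)·(-5) + (1/8)·(-2) + (1/6)·2 + (7/48)·3 + (1/6)·9 + (1/16)·11
     = 17/24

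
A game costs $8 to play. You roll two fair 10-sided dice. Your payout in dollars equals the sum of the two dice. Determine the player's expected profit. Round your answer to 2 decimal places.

$3.00

Distribution of the sum of the two dice: 2 w.p. 1/100, 3 w.p. 1/50, 4 w.p. 3/100, 5 w.p. 1/25, 6 w.p. 1/20, 7 w.p. 3/50, …
E[payout] = (1/100)·2 + (1/50)·3 + (3/100)·4 + (1/25)·5 + (1/20)·6 + (3/50)·7 + (7/100)·8 + (2/25)·9 + (9/100)·10 + (1/10)·11 + (9/100)·12 + (2/25)·13 + (7/100)·14 + (3/50)·15 + (1/20)·16 + (1/25)·17 + (3/100)·18 + (1/50)·19 + (1/100)·20 = 11
Expected profit = 11 − 8 = 3 ≈ $3.00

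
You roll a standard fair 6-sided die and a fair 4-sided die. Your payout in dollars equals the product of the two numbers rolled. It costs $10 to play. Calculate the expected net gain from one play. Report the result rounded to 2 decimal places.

Distribution of the product of the two numbers rolled: 1 w.p. 1/24, 2 w.p. 1/12, 3 w.p. 1/12, 4 w.p. 1/8, 5 w.p. 1/24, 6 w.p. 1/8, …
E[payout] = (1/24)·1 + (1/12)·2 + (1/12)·3 + (1/8)·4 + (1/24)·5 + (1/8)·6 + (1/12)·8 + (1/24)·9 + (1/24)·10 + (1/8)·12 + (1/24)·15 + (1/24)·16 + (1/24)·18 + (1/24)·20 + (1/24)·24 = 35/4
Expected profit = 35/4 − 10 = -5/4 ≈ -$1.25

-$1.25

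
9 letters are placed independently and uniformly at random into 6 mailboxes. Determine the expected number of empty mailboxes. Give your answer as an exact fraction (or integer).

1953125/1679616

Let Xⱼ=1 if mailbox j is empty. P(Xⱼ=1) = ((6-1)/6)^9 = 1953125/10077696.
By linearity, E[#empty] = 6·1953125/10077696 = 1953125/1679616.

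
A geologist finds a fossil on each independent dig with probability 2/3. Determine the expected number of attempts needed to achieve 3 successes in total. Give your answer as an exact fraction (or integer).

By linearity (sum of 3 independent geometric waits), E[trials] = 3/p = 3/(2/3) = 9/2.

9/2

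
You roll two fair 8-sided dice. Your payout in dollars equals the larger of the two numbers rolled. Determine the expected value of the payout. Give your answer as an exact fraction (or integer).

Distribution of the larger of the two numbers rolled: 1 w.p. 1/64, 2 w.p. 3/64, 3 w.p. 5/64, 4 w.p. 7/64, 5 w.p. 9/64, 6 w.p. 11/64, …
E[payout] = (1/64)·1 + (3/64)·2 + (5/64)·3 + (7/64)·4 + (9/64)·5 + (11/64)·6 + (13/64)·7 + (15/64)·8 = 93/16

93/16 dollars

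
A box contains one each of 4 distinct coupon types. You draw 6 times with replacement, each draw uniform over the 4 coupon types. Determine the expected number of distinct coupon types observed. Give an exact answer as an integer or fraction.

Let Xⱼ=1 if type j appears at least once. P(Xⱼ=1) = 1 − ((4−1)/4)^6 = 3367/4096.
E[#distinct] = 4·3367/4096 = 3367/1024.

3367/1024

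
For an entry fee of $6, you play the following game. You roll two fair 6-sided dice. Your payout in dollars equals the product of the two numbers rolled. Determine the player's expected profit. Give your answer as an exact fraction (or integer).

25/4 dollars

Distribution of the product of the two numbers rolled: 1 w.p. 1/36, 2 w.p. 1/18, 3 w.p. 1/18, 4 w.p. 1/12, 5 w.p. 1/18, 6 w.p. 1/9, …
E[payout] = (1/36)·1 + (1/18)·2 + (1/18)·3 + (1/12)·4 + (1/18)·5 + (1/9)·6 + (1/18)·8 + (1/36)·9 + (1/18)·10 + (1/9)·12 + (1/18)·15 + (1/36)·16 + (1/18)·18 + (1/18)·20 + (1/18)·24 + (1/36)·25 + (1/18)·30 + (1/36)·36 = 49/4
Expected profit = 49/4 − 6 = 25/4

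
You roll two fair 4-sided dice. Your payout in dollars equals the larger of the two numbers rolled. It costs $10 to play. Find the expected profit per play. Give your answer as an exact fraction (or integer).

Distribution of the larger of the two numbers rolled: 1 w.p. 1/16, 2 w.p. 3/16, 3 w.p. 5/16, 4 w.p. 7/16
E[payout] = (1/16)·1 + (3/16)·2 + (5/16)·3 + (7/16)·4 = 25/8
Expected profit = 25/8 − 10 = -55/8

-55/8 dollars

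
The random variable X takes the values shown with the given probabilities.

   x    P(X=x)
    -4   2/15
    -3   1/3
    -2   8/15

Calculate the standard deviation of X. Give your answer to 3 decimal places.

0.712

E[X] = -13/5, E[X²] = 109/15
Var(X) = E[X²] − (E[X])² = 109/15 − 169/25 = 38/75
SD(X) = √(38/75) ≈ 0.712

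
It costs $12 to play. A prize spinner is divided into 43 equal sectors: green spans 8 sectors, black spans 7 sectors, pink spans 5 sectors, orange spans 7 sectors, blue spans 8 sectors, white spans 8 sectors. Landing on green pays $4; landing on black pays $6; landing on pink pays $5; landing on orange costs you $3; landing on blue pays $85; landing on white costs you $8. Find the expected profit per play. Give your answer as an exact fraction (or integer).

178/43 dollars

E[payout] = (8/43)·4 + (7/43)·6 + (5/43)·5 + (7/43)·(-3) + (8/43)·85 + (8/43)·(-8) = 694/43
Expected profit = 694/43 − 12 = 178/43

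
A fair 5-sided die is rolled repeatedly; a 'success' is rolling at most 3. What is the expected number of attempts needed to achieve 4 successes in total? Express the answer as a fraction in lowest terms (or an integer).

By linearity (sum of 4 independent geometric waits), E[trials] = 4/p = 4/(3/5) = 20/3.

20/3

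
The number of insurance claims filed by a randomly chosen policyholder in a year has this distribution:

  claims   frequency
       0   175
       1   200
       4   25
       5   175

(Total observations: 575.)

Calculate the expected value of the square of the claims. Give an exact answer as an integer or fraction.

199/23

Total = 575, so P(claims=0) = 175/575, etc.
E[X²] = (7/23)·0 + (8/23)·1 + (1/23)·16 + (7/23)·25
     = 199/23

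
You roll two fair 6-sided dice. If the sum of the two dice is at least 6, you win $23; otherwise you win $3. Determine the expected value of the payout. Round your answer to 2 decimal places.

E[payout] = (5/18)·3 + (13/18)·23 = 157/9
≈ $17.44

$17.44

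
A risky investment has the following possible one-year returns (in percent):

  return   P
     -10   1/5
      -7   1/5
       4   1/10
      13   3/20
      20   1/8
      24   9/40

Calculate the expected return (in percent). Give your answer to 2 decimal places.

E[X] = (1/5)·(-10) + (1/5)·(-7) + (1/10)·4 + (3/20)·13 + (1/8)·20 + (9/40)·24
     = 137/20 ≈ 6.85

6.85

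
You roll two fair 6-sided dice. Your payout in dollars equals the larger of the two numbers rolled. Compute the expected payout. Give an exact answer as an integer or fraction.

161/36 dollars

Distribution of the larger of the two numbers rolled: 1 w.p. 1/36, 2 w.p. 1/12, 3 w.p. 5/36, 4 w.p. 7/36, 5 w.p. 1/4, 6 w.p. 11/36
E[payout] = (1/36)·1 + (1/12)·2 + (5/36)·3 + (7/36)·4 + (1/4)·5 + (11/36)·6 = 161/36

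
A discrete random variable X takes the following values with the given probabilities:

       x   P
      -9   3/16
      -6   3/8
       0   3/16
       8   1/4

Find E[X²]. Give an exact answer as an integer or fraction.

715/16

E[X²] = (3/16)·81 + (3/8)·36 + (3/16)·0 + (1/4)·64
     = 715/16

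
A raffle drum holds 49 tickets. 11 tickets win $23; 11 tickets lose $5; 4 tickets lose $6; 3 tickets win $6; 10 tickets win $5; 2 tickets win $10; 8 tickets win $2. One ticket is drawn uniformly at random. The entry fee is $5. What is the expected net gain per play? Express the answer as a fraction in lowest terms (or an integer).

33/49 dollars

E[payout] = (11/49)·23 + (11/49)·(-5) + (4/49)·(-6) + (3/49)·6 + (10/49)·5 + (2/49)·10 + (8/49)·2 = 278/49
Expected profit = 278/49 − 5 = 33/49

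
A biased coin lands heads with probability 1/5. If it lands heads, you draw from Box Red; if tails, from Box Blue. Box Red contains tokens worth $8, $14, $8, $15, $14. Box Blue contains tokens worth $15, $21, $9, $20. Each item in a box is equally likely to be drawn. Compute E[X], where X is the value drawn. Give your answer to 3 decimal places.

E[X | Box Red] = (8 + 14 + 8 + 15 + 14)/5 = 59/5
E[X | Box Blue] = (15 + 21 + 9 + 20)/4 = 65/4
E[X] = (1/5)·59/5 + (4/5)·65/4 = 384/25 ≈ 15.360

$15.360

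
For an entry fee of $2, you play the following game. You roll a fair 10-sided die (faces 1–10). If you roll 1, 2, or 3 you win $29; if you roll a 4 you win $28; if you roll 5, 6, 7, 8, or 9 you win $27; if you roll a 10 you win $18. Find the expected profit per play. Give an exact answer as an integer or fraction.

124/5 dollars

E[payout] = (1/10)·18 + (1/2)·27 + (1/10)·28 + (3/10)·29 = 134/5
Expected profit = 134/5 − 2 = 124/5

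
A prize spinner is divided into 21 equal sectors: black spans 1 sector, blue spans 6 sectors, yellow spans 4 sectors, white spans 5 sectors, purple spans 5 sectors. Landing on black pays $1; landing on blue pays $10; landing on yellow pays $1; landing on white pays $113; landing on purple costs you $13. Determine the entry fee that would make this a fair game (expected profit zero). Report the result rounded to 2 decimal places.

E[payout] = (1/21)·1 + (6/21)·10 + (4/21)·1 + (5/21)·113 + (5/21)·(-13) = 565/21
Fair fee = E[payout] = 565/21 ≈ $26.90

$26.90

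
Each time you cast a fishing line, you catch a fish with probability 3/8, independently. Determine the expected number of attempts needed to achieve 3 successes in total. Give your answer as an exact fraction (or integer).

8

By linearity (sum of 3 independent geometric waits), E[trials] = 3/p = 3/(3/8) = 8.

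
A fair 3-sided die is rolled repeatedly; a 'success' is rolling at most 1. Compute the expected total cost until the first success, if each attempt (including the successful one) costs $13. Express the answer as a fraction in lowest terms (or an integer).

E[#attempts] = 1/p = 3; E[cost] = 13·3 = 39.

$39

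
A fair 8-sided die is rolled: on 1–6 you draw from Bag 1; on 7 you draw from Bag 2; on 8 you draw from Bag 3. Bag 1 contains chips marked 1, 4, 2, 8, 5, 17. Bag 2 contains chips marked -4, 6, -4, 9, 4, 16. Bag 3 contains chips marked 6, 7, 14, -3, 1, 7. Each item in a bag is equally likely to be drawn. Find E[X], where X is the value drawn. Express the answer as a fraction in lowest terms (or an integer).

281/48

E[X | Bag 1] = (1 + 4 + 2 + 8 + 5 + 17)/6 = 37/6
E[X | Bag 2] = (-4 + 6 − 4 + 9 + 4 + 16)/6 = 9/2
E[X | Bag 3] = (6 + 7 + 14 − 3 + 1 + 7)/6 = 16/3
E[X] = (3/4)·37/6 + (1/8)·9/2 + (1/8)·16/3 = 281/48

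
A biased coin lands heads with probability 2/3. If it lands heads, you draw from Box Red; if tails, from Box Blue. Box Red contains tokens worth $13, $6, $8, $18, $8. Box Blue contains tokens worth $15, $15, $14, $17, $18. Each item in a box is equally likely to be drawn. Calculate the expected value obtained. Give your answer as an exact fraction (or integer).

37/3 dollars

E[X | Box Red] = (13 + 6 + 8 + 18 + 8)/5 = 53/5
E[X | Box Blue] = (15 + 15 + 14 + 17 + 18)/5 = 79/5
E[X] = (2/3)·53/5 + (1/3)·79/5 = 37/3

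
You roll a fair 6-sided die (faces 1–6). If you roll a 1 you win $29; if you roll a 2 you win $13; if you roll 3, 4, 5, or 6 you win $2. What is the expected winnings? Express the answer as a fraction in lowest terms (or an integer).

25/3 dollars

E[payout] = (2/3)·2 + (1/6)·13 + (1/6)·29 = 25/3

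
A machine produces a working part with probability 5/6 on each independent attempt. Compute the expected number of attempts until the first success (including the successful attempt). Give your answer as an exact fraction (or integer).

6/5

For a geometric distribution, E[trials] = 1/p = 1/(5/6) = 6/5.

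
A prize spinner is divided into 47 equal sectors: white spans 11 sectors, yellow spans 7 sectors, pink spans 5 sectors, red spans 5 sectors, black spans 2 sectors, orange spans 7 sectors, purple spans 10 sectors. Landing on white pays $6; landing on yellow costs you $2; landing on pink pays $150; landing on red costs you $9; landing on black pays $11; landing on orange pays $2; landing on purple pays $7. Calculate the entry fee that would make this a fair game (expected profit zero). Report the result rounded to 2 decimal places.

E[payout] = (11/47)·6 + (7/47)·(-2) + (5/47)·150 + (5/47)·(-9) + (2/47)·11 + (7/47)·2 + (10/47)·7 = 863/47
Fair fee = E[payout] = 863/47 ≈ $18.36

$18.36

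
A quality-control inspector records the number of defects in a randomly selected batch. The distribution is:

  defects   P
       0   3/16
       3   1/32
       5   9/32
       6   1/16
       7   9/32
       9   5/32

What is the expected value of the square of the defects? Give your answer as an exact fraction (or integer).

36

E[X²] = (3/16)·0 + (1/32)·9 + (9/32)·25 + (1/16)·36 + (9/32)·49 + (5/32)·81
     = 36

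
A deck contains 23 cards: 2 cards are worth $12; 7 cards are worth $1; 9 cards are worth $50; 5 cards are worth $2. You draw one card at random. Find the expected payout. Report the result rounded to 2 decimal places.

$21.35

E[payout] = (2/23)·12 + (7/23)·1 + (9/23)·50 + (5/23)·2 = 491/23
≈ $21.35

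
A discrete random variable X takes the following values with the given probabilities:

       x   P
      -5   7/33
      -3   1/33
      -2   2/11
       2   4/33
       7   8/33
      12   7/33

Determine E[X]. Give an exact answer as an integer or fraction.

98/33

E[X] = (7/33)·(-5) + (1/33)·(-3) + (2/11)·(-2) + (4/33)·2 + (8/33)·7 + (7/33)·12
     = 98/33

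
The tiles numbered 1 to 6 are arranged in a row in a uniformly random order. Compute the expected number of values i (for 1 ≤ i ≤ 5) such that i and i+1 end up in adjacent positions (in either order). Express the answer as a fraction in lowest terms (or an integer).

For each i ∈ {1,…,5}, let Xᵢ = 1 if i and i+1 are adjacent. P(Xᵢ=1) = 2·(6−1)!/6! = 2/6.
By linearity, E[ΣXᵢ] = (5)·(2/6) = 5/3.

5/3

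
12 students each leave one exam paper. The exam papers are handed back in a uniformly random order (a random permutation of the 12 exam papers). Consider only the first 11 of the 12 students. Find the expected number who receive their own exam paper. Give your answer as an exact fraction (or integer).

Let Xᵢ = 1 if person i gets their own exam paper. For each i, P(Xᵢ=1) = 1/12.
By linearity of expectation, E[X₁+…+X_11] = 11·(1/12) = 11/12.

11/12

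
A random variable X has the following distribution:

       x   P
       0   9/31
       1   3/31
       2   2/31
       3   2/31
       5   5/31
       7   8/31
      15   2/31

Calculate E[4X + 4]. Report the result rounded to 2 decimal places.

20.00

E[4x+4] = (9/31)·4 + (3/31)·8 + (2/31)·12 + (2/31)·16 + (5/31)·24 + (8/31)·32 + (2/31)·64
     = 20 ≈ 20.00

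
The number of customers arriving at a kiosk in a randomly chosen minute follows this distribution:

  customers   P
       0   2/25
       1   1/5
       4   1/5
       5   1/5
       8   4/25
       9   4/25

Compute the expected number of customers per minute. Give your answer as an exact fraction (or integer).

E[X] = (2/25)·0 + (1/5)·1 + (1/5)·4 + (1/5)·5 + (4/25)·8 + (4/25)·9
     = 118/25

118/25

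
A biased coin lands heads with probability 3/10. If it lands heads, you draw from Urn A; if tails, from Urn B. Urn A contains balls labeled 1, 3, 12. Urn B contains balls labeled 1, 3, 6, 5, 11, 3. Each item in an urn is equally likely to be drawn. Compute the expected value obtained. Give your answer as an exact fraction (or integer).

E[X | Urn A] = (1 + 3 + 12)/3 = 16/3
E[X | Urn B] = (1 + 3 + 6 + 5 + 11 + 3)/6 = 29/6
E[X] = (3/10)·16/3 + (7/10)·29/6 = 299/60

299/60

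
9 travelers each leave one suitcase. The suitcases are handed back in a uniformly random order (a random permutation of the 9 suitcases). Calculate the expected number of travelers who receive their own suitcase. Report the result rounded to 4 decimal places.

Let Xᵢ = 1 if person i gets their own suitcase. For each i, P(Xᵢ=1) = 1/9.
By linearity of expectation, E[X₁+…+X_9] = 9·(1/9) = 1.
≈ 1.0000

1.0000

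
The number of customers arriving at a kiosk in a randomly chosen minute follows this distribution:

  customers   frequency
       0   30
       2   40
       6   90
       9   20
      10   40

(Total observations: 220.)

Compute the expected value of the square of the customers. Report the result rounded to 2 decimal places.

41.00

Total = 220, so P(customers=0) = 30/220, etc.
E[X²] = (3/22)·0 + (2/11)·4 + (9/22)·36 + (1/11)·81 + (2/11)·100
     = 41 ≈ 41.00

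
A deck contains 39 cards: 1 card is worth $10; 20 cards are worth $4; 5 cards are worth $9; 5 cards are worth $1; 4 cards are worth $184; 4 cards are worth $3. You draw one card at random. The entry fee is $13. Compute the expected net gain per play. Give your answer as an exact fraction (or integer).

127/13 dollars

E[payout] = (1/39)·10 + (20/39)·4 + (5/39)·9 + (5/39)·1 + (4/39)·184 + (4/39)·3 = 296/13
Expected profit = 296/13 − 13 = 127/13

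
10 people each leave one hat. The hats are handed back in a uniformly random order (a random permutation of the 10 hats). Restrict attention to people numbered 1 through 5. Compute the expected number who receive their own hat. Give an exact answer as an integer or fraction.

Let Xᵢ = 1 if person i gets their own hat. For each i, P(Xᵢ=1) = 1/10.
By linearity of expectation, E[X₁+…+X_5] = 5·(1/10) = 1/2.

1/2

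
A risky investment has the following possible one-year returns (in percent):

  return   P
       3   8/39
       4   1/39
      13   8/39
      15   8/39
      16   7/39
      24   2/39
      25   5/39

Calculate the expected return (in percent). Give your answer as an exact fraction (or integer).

E[X] = (8/39)·3 + (1/39)·4 + (8/39)·13 + (8/39)·15 + (7/39)·16 + (2/39)·24 + (5/39)·25
     = 179/13

179/13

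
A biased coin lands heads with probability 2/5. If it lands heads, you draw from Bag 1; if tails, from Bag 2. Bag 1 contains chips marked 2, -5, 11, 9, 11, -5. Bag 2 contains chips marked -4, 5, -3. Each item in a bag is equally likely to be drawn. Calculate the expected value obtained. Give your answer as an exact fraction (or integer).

17/15

E[X | Bag 1] = (2 − 5 + 11 + 9 + 11 − 5)/6 = 23/6
E[X | Bag 2] = (-4 + 5 − 3)/3 = -2/3
E[X] = (2/5)·23/6 + (3/5)·(-2/3) = 17/15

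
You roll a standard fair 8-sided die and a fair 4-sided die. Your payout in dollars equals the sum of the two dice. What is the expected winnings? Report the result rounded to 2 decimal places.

Distribution of the sum of the two dice: 2 w.p. 1/32, 3 w.p. 1/16, 4 w.p. 3/32, 5 w.p. 1/8, 6 w.p. 1/8, 7 w.p. 1/8, …
E[payout] = (1/32)·2 + (1/16)·3 + (3/32)·4 + (1/8)·5 + (1/8)·6 + (1/8)·7 + (1/8)·8 + (1/8)·9 + (3/32)·10 + (1/16)·11 + (1/32)·12 = 7
≈ $7.00

$7.00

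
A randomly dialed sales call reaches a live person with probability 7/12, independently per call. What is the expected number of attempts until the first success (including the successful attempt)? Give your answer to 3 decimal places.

For a geometric distribution, E[trials] = 1/p = 1/(7/12) = 12/7.
≈ 1.714

1.714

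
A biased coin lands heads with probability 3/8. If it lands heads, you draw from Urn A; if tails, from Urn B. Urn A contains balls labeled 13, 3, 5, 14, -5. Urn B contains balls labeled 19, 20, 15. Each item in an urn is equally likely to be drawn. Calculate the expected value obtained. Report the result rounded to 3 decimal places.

13.500

E[X | Urn A] = (13 + 3 + 5 + 14 − 5)/5 = 6
E[X | Urn B] = (19 + 20 + 15)/3 = 18
E[X] = (3/8)·6 + (5/8)·18 = 27/2 ≈ 13.500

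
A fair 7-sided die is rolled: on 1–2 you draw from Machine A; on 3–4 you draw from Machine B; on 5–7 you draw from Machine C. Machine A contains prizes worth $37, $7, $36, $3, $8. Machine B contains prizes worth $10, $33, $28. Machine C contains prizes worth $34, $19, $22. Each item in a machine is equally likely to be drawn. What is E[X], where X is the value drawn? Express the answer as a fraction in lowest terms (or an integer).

2381/105 dollars

E[X | Machine A] = (37 + 7 + 36 + 3 + 8)/5 = 91/5
E[X | Machine B] = (10 + 33 + 28)/3 = 71/3
E[X | Machine C] = (34 + 19 + 22)/3 = 25
E[X] = (2/7)·91/5 + (2/7)·71/3 + (3/7)·25 = 2381/105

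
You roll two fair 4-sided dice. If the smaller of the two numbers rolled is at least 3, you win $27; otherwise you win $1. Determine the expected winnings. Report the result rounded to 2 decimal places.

E[payout] = (3/4)·1 + (1/4)·27 = 15/2
≈ $7.50

$7.50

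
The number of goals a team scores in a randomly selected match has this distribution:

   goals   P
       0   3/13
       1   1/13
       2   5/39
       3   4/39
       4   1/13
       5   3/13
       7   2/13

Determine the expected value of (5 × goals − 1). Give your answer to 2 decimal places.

14.90

E[5x-1] = (3/13)·(-1) + (1/13)·4 + (5/39)·9 + (4/39)·14 + (1/13)·19 + (3/13)·24 + (2/13)·34
     = 581/39 ≈ 14.90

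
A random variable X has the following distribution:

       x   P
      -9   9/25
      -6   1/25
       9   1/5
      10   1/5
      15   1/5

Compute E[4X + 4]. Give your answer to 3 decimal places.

17.280

E[4x+4] = (9/25)·(-32) + (1/25)·(-20) + (1/5)·40 + (1/5)·44 + (1/5)·64
     = 432/25 ≈ 17.280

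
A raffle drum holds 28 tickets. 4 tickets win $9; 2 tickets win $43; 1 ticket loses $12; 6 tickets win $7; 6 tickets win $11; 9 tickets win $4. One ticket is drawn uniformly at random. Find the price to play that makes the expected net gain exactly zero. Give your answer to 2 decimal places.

E[payout] = (4/28)·9 + (2/28)·43 + (1/28)·(-12) + (6/28)·7 + (6/28)·11 + (9/28)·4 = 127/14
Fair fee = E[payout] = 127/14 ≈ $9.07

$9.07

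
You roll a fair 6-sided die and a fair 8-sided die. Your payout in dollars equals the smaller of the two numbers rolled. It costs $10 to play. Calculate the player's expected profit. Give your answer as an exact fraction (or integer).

Distribution of the smaller of the two numbers rolled: 1 w.p. 13/48, 2 w.p. 11/48, 3 w.p. 3/16, 4 w.p. 7/48, 5 w.p. 5/48, 6 w.p. 1/16
E[payout] = (13/48)·1 + (11/48)·2 + (3/16)·3 + (7/48)·4 + (5/48)·5 + (1/16)·6 = 133/48
Expected profit = 133/48 − 10 = -347/48

-347/48 dollars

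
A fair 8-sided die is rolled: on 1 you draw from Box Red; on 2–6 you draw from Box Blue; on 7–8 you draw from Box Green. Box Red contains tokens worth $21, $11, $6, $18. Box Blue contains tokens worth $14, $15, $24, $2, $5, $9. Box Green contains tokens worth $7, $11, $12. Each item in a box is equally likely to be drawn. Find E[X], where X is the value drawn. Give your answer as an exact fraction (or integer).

183/16 dollars

E[X | Box Red] = (21 + 11 + 6 + 18)/4 = 14
E[X | Box Blue] = (14 + 15 + 24 + 2 + 5 + 9)/6 = 23/2
E[X | Box Green] = (7 + 11 + 12)/3 = 10
E[X] = (1/8)·14 + (5/8)·23/2 + (1/4)·10 = 183/16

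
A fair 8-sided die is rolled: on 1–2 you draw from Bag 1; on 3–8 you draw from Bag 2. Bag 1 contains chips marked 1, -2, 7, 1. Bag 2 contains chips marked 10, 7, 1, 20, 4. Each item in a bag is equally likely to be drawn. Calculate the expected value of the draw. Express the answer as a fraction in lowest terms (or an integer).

E[X | Bag 1] = (1 − 2 + 7 + 1)/4 = 7/4
E[X | Bag 2] = (10 + 7 + 1 + 20 + 4)/5 = 42/5
E[X] = (1/4)·7/4 + (3/4)·42/5 = 539/80

539/80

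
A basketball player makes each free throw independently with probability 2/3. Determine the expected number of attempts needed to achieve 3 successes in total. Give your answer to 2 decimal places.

By linearity (sum of 3 independent geometric waits), E[trials] = 3/p = 3/(2/3) = 9/2.
≈ 4.50

4.50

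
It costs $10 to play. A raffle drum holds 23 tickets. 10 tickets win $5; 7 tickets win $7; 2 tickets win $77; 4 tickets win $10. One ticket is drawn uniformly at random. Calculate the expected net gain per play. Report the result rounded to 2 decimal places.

$2.74

E[payout] = (10/23)·5 + (7/23)·7 + (2/23)·77 + (4/23)·10 = 293/23
Expected profit = 293/23 − 10 = 63/23 ≈ $2.74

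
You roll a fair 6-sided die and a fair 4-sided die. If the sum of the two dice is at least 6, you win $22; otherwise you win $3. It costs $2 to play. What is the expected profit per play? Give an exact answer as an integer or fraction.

E[payout] = (5/12)·3 + (7/12)·22 = 169/12
Expected profit = 169/12 − 2 = 145/12

145/12 dollars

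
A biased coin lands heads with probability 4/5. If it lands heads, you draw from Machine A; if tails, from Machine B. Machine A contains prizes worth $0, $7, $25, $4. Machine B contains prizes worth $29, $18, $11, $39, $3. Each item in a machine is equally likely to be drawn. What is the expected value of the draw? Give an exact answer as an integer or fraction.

56/5 dollars

E[X | Machine A] = (0 + 7 + 25 + 4)/4 = 9
E[X | Machine B] = (29 + 18 + 11 + 39 + 3)/5 = 20
E[X] = (4/5)·9 + (1/5)·20 = 56/5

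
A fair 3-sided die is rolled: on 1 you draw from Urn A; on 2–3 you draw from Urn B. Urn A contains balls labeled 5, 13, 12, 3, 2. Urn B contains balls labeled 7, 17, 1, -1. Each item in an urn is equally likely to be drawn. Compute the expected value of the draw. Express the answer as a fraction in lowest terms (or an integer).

19/3

E[X | Urn A] = (5 + 13 + 12 + 3 + 2)/5 = 7
E[X | Urn B] = (7 + 17 + 1 − 1)/4 = 6
E[X] = (1/3)·7 + (2/3)·6 = 19/3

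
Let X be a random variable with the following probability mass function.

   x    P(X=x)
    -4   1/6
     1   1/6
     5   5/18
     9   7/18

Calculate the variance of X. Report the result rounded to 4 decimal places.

22.0154

E[X] = (1/6)·(-4) + (1/6)·1 + (5/18)·5 + (7/18)·9 = 79/18
E[X²] = (1/6)·16 + (1/6)·1 + (5/18)·25 + (7/18)·81 = 743/18
Var(X) = 743/18 − (79/18)² = 7133/324 ≈ 22.0154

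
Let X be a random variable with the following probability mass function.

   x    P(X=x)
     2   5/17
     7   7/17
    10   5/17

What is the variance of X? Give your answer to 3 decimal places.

9.654

E[X] = (5/17)·2 + (7/17)·7 + (5/17)·10 = 109/17
E[X²] = (5/17)·4 + (7/17)·49 + (5/17)·100 = 863/17
Var(X) = 863/17 − (109/17)² = 2790/289 ≈ 9.654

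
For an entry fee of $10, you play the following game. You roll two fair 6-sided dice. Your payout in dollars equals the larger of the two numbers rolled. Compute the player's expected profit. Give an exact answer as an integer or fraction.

-199/36 dollars

Distribution of the larger of the two numbers rolled: 1 w.p. 1/36, 2 w.p. 1/12, 3 w.p. 5/36, 4 w.p. 7/36, 5 w.p. 1/4, 6 w.p. 11/36
E[payout] = (1/36)·1 + (1/12)·2 + (5/36)·3 + (7/36)·4 + (1/4)·5 + (11/36)·6 = 161/36
Expected profit = 161/36 − 10 = -199/36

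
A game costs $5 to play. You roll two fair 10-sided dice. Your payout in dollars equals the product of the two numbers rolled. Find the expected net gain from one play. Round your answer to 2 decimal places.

$25.25

Distribution of the product of the two numbers rolled: 1 w.p. 1/100, 2 w.p. 1/50, 3 w.p. 1/50, 4 w.p. 3/100, 5 w.p. 1/50, 6 w.p. 1/25, …
E[payout] = (1/100)·1 + (1/50)·2 + (1/50)·3 + (3/100)·4 + (1/50)·5 + (1/25)·6 + (1/50)·7 + (1/25)·8 + (3/100)·9 + (1/25)·10 + (1/25)·12 + (1/50)·14 + (1/50)·15 + (3/100)·16 + (1/25)·18 + (1/25)·20 + (1/50)·21 + (1/25)·24 + (1/100)·25 + (1/50)·27 + (1/50)·28 + (1/25)·30 + (1/50)·32 + (1/50)·35 + (3/100)·36 + (1/25)·40 + (1/50)·42 + (1/50)·45 + (1/50)·48 + (1/100)·49 + (1/50)·50 + (1/50)·54 + (1/50)·56 + (1/50)·60 + (1/50)·63 + (1/100)·64 + (1/50)·70 + (1/50)·72 + (1/50)·80 + (1/100)·81 + (1/50)·90 + (1/100)·100 = 121/4
Expected profit = 121/4 − 5 = 101/4 ≈ $25.25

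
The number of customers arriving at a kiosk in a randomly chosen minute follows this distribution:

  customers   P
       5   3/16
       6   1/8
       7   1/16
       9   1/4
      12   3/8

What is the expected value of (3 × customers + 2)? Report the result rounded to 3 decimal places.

E[3x+2] = (3/16)·17 + (1/8)·20 + (1/16)·23 + (1/4)·29 + (3/8)·38
     = 229/8 ≈ 28.625

28.625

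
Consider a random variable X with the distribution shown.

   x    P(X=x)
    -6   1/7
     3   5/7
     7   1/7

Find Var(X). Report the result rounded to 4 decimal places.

E[X] = (1/7)·(-6) + (5/7)·3 + (1/7)·7 = 16/7
E[X²] = (1/7)·36 + (5/7)·9 + (1/7)·49 = 130/7
Var(X) = 130/7 − (16/7)² = 654/49 ≈ 13.3469

13.3469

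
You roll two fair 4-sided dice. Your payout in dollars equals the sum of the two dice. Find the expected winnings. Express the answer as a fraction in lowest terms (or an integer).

$5

Distribution of the sum of the two dice: 2 w.p. 1/16, 3 w.p. 1/8, 4 w.p. 3/16, 5 w.p. 1/4, 6 w.p. 3/16, 7 w.p. 1/8, …
E[payout] = (1/16)·2 + (1/8)·3 + (3/16)·4 + (1/4)·5 + (3/16)·6 + (1/8)·7 + (1/16)·8 = 5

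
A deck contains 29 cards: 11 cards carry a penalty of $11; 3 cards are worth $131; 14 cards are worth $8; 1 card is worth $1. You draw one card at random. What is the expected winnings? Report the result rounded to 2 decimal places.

$13.28

E[payout] = (11/29)·(-11) + (3/29)·131 + (14/29)·8 + (1/29)·1 = 385/29
≈ $13.28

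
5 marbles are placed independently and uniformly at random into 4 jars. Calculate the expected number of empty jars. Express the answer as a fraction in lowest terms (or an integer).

Let Xⱼ=1 if jar j is empty. P(Xⱼ=1) = ((4-1)/4)^5 = 243/1024.
By linearity, E[#empty] = 4·243/1024 = 243/256.

243/256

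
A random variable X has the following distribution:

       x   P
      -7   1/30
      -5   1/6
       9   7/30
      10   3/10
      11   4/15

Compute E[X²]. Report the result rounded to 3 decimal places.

86.967

E[X²] = (1/30)·49 + (1/6)·25 + (7/30)·81 + (3/10)·100 + (4/15)·121
     = 2609/30 ≈ 86.967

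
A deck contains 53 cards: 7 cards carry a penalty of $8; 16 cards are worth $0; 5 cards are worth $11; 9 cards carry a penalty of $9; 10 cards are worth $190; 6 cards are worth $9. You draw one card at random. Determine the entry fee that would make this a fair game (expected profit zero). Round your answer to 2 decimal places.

$35.32

E[payout] = (7/53)·(-8) + (16/53)·0 + (5/53)·11 + (9/53)·(-9) + (10/53)·190 + (6/53)·9 = 1872/53
Fair fee = E[payout] = 1872/53 ≈ $35.32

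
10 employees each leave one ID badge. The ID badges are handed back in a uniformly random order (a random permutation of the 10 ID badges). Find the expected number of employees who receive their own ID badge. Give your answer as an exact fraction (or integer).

1

Let Xᵢ = 1 if person i gets their own ID badge. For each i, P(Xᵢ=1) = 1/10.
By linearity of expectation, E[X₁+…+X_10] = 10·(1/10) = 1.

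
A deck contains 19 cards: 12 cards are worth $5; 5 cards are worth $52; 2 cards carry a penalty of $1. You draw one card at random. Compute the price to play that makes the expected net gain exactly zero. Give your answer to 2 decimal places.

E[payout] = (12/19)·5 + (5/19)·52 + (2/19)·(-1) = 318/19
Fair fee = E[payout] = 318/19 ≈ $16.74

$16.74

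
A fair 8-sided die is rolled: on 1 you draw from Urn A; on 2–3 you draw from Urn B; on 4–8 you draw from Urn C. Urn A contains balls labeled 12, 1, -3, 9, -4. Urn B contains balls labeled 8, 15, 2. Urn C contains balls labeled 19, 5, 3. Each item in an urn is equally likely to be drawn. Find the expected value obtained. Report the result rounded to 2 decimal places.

8.08

E[X | Urn A] = (12 + 1 − 3 + 9 − 4)/5 = 3
E[X | Urn B] = (8 + 15 + 2)/3 = 25/3
E[X | Urn C] = (19 + 5 + 3)/3 = 9
E[X] = (1/8)·3 + (1/4)·25/3 + (5/8)·9 = 97/12 ≈ 8.08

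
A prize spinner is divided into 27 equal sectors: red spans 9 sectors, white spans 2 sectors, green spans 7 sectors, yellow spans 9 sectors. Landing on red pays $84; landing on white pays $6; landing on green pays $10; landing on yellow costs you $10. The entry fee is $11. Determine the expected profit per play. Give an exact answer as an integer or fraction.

451/27 dollars

E[payout] = (9/27)·84 + (2/27)·6 + (7/27)·10 + (9/27)·(-10) = 748/27
Expected profit = 748/27 − 11 = 451/27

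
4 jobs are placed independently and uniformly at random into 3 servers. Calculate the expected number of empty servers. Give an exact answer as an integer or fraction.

16/27

Let Xⱼ=1 if server j is empty. P(Xⱼ=1) = ((3-1)/3)^4 = 16/81.
By linearity, E[#empty] = 3·16/81 = 16/27.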